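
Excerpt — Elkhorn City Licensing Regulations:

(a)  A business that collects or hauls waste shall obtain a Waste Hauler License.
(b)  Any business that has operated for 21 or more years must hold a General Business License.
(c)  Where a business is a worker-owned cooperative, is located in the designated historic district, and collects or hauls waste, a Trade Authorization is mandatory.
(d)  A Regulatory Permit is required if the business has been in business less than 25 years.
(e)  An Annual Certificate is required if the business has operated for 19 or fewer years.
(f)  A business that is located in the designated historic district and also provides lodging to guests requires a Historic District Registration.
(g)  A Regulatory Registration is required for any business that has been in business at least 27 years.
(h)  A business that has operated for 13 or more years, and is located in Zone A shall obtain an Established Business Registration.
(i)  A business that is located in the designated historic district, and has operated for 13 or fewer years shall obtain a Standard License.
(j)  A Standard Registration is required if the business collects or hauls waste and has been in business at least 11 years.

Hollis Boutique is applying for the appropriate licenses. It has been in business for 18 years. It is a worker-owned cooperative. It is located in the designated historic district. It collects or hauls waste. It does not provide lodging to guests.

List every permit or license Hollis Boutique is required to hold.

Annual Certificate, Regulatory Permit, Standard Registration, Trade Authorization, Waste Hauler License

(a) collects or hauls waste → Waste Hauler License required.
(b) years in business 18 < 21 → General Business License not required.
(c) is a worker-owned cooperative; is located in the designated historic district; collects or hauls waste → Trade Authorization required.
(d) years in business 18 < 25 → Regulatory Permit required.
(e) years in business 18 ≤ 19 → Annual Certificate required.
(f) is located in the designated historic district; does not provide lodging to guests → Historic District Registration not required.
(g) years in business 18 < 27 → Regulatory Registration not required.
(h) years in business 18 ≥ 13; is located in the designated historic district (not: is located in Zone A) → Established Business Registration not required.
(i) is located in the designated historic district; years in business 18 > 13 → Standard License not required.
(j) collects or hauls waste; years in business 18 ≥ 11 → Standard Registration required.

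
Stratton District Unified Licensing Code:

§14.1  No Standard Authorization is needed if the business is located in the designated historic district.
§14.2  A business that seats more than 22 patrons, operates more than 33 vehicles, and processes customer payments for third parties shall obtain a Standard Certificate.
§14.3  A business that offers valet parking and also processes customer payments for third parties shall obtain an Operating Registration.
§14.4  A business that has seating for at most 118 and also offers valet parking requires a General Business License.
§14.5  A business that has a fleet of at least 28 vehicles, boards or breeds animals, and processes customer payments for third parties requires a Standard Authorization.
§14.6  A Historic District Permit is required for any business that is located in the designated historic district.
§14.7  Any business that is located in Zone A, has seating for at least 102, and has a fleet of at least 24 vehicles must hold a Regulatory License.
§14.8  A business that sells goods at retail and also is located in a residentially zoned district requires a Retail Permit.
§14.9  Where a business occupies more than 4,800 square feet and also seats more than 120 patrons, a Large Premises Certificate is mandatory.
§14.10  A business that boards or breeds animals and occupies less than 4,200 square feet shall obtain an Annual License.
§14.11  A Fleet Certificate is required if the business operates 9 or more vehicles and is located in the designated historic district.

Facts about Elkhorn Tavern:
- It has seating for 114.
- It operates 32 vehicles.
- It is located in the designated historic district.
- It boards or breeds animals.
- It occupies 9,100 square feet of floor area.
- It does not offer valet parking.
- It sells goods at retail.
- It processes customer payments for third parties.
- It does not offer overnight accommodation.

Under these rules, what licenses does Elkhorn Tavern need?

Fleet Certificate, Historic District Permit

§14.1 is located in the designated historic district → exempt from Standard Authorization.
§14.2 seating 114 > 22; vehicles 32 ≤ 33; processes customer payments for third parties → Standard Certificate not required.
§14.3 does not offer valet parking; processes customer payments for third parties → Operating Registration not required.
§14.4 seating 114 ≤ 118; does not offer valet parking → General Business License not required.
§14.5 vehicles 32 ≥ 28; boards or breeds animals; processes customer payments for third parties → Standard Authorization required.
§14.6 is located in the designated historic district → Historic District Permit required.
§14.7 is located in the designated historic district (not: is located in Zone A); seating 114 ≥ 102; vehicles 32 ≥ 24 → Regulatory License not required.
§14.8 sells goods at retail; is located in the designated historic district (not: is located in a residentially zoned district) → Retail Permit not required.
§14.9 floor area 9,100 square feet > 4,800 square feet; seating 114 ≤ 120 → Large Premises Certificate not required.
§14.10 boards or breeds animals; floor area 9,100 square feet ≥ 4,200 square feet → Annual License not required.
§14.11 vehicles 32 ≥ 9; is located in the designated historic district → Fleet Certificate required.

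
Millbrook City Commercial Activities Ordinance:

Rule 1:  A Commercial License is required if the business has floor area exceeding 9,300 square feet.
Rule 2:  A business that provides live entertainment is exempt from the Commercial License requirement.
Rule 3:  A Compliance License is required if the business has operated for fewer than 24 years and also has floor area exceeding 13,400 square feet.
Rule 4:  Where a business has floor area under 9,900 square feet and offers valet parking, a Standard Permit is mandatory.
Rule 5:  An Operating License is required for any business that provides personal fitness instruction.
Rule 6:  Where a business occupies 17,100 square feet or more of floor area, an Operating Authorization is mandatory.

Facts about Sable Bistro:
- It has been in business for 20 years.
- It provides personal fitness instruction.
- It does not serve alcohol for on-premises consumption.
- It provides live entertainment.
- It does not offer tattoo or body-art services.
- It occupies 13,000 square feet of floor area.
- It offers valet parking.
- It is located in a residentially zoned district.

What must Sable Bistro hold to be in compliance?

Rule 1: floor area 13,000 square feet > 9,300 square feet → Commercial License required.
Rule 2: provides live entertainment → exempt from Commercial License.
Rule 3: years in business 20 < 24; floor area 13,000 square feet ≤ 13,400 square feet → Compliance License not required.
Rule 4: floor area 13,000 square feet ≥ 9,900 square feet; offers valet parking → Standard Permit not required.
Rule 5: provides personal fitness instruction → Operating License required.
Rule 6: floor area 13,000 square feet < 17,100 square feet → Operating Authorization not required.

Operating License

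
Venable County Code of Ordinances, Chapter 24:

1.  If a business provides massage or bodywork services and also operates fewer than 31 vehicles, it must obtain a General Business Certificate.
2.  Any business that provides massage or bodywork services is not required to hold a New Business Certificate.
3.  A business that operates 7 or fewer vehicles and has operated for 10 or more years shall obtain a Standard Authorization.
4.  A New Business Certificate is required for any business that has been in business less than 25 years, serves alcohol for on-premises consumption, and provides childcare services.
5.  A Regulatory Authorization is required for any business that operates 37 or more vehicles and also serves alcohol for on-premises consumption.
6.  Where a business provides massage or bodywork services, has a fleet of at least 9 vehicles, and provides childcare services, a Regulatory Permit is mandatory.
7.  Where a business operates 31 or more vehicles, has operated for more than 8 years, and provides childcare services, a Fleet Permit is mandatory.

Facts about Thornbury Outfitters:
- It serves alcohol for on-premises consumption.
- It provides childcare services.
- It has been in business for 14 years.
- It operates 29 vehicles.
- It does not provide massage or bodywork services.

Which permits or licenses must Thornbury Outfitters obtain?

New Business Certificate

1. does not provide massage or bodywork services; vehicles 29 < 31 → General Business Certificate not required.
2. does not provide massage or bodywork services → New Business Certificate exemption does not apply.
3. vehicles 29 > 7; years in business 14 ≥ 10 → Standard Authorization not required.
4. years in business 14 < 25; serves alcohol for on-premises consumption; provides childcare services → New Business Certificate required.
5. vehicles 29 < 37; serves alcohol for on-premises consumption → Regulatory Authorization not required.
6. does not provide massage or bodywork services; vehicles 29 ≥ 9; provides childcare services → Regulatory Permit not required.
7. vehicles 29 < 31; years in business 14 > 8; provides childcare services → Fleet Permit not required.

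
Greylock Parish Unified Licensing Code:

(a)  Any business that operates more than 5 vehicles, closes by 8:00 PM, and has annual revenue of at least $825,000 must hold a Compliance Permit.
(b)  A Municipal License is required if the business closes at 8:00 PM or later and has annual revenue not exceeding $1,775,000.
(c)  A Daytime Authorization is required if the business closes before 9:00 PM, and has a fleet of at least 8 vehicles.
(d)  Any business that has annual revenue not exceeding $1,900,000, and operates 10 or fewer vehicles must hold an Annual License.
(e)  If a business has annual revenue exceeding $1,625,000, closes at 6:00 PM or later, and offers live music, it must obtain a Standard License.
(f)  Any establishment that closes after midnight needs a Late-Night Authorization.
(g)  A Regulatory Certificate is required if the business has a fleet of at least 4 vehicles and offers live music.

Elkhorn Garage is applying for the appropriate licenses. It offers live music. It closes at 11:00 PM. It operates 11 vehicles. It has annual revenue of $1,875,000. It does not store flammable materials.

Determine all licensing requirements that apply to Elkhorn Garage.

Regulatory Certificate, Standard License

(a) vehicles 11 > 5; closes 11:00 PM, after 8:00 PM; revenue $1,875,000 ≥ $825,000 → Compliance Permit not required.
(b) closes 11:00 PM, after 8:00 PM; revenue $1,875,000 > $1,775,000 → Municipal License not required.
(c) closes 11:00 PM, after 9:00 PM; vehicles 11 ≥ 8 → Daytime Authorization not required.
(d) revenue $1,875,000 ≤ $1,900,000; vehicles 11 > 10 → Annual License not required.
(e) revenue $1,875,000 > $1,625,000; closes 11:00 PM, after 6:00 PM; offers live music → Standard License required.
(f) closes 11:00 PM, at/before midnight → Late-Night Authorization not required.
(g) vehicles 11 ≥ 4; offers live music → Regulatory Certificate required.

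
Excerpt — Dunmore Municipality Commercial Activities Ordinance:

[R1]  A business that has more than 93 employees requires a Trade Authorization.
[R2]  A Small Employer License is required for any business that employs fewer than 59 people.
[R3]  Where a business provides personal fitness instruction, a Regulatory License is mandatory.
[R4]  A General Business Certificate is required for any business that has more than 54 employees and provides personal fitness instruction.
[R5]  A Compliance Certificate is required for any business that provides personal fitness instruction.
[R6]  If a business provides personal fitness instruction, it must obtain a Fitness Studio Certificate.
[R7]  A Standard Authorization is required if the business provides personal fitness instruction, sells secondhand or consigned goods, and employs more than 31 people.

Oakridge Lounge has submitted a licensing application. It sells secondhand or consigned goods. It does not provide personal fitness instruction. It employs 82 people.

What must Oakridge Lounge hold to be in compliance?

[R1] employees 82 ≤ 93 → Trade Authorization not required.
[R2] employees 82 ≥ 59 → Small Employer License not required.
[R3] does not provide personal fitness instruction → Regulatory License not required.
[R4] employees 82 > 54; does not provide personal fitness instruction → General Business Certificate not required.
[R5] does not provide personal fitness instruction → Compliance Certificate not required.
[R6] does not provide personal fitness instruction → Fitness Studio Certificate not required.
[R7] does not provide personal fitness instruction; sells secondhand or consigned goods; employees 82 > 31 → Standard Authorization not required.

None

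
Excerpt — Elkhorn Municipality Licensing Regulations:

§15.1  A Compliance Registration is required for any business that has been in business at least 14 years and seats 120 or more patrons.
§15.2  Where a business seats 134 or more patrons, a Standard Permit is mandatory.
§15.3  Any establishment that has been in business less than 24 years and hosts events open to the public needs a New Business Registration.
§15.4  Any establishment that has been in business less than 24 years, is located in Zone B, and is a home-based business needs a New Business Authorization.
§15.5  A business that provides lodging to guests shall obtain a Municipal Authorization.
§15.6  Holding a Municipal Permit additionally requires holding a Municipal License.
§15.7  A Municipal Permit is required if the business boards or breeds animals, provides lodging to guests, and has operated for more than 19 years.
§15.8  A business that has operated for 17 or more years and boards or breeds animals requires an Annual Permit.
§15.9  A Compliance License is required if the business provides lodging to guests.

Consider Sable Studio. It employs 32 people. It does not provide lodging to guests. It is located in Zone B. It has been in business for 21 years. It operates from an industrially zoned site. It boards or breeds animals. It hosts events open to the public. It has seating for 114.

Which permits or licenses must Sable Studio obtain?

Annual Permit, New Business Registration

§15.1 years in business 21 ≥ 14; seating 114 < 120 → Compliance Registration not required.
§15.2 seating 114 < 134 → Standard Permit not required.
§15.3 years in business 21 < 24; hosts events open to the public → New Business Registration required.
§15.4 years in business 21 < 24; is located in Zone B; operates from an industrially zoned site (not: is a home-based business) → New Business Authorization not required.
§15.5 does not provide lodging to guests → Municipal Authorization not required.
§15.6 Municipal Permit is not required → no effect.
§15.7 boards or breeds animals; does not provide lodging to guests; years in business 21 > 19 → Municipal Permit not required.
§15.8 years in business 21 ≥ 17; boards or breeds animals → Annual Permit required.
§15.9 does not provide lodging to guests → Compliance License not required.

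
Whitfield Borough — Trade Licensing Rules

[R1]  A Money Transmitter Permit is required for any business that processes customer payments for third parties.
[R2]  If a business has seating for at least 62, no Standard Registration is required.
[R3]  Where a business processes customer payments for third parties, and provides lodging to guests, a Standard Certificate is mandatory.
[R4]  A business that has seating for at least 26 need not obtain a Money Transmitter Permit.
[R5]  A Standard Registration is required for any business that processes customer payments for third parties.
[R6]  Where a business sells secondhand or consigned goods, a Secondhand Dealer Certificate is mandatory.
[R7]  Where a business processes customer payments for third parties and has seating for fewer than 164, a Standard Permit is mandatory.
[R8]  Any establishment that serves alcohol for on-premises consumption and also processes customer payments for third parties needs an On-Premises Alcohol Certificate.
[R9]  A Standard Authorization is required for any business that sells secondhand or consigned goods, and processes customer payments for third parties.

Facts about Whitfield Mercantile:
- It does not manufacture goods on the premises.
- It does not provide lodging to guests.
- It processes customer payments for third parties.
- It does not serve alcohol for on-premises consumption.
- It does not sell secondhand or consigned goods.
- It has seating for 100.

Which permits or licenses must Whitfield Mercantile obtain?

Standard Permit

[R1] processes customer payments for third parties → Money Transmitter Permit required.
[R2] seating 100 ≥ 62 → exempt from Standard Registration.
[R3] processes customer payments for third parties; does not provide lodging to guests → Standard Certificate not required.
[R4] seating 100 ≥ 26 → exempt from Money Transmitter Permit.
[R5] processes customer payments for third parties → Standard Registration required.
[R6] does not sell secondhand or consigned goods → Secondhand Dealer Certificate not required.
[R7] processes customer payments for third parties; seating 100 < 164 → Standard Permit required.
[R8] does not serve alcohol for on-premises consumption; processes customer payments for third parties → On-Premises Alcohol Certificate not required.
[R9] does not sell secondhand or consigned goods; processes customer payments for third parties → Standard Authorization not required.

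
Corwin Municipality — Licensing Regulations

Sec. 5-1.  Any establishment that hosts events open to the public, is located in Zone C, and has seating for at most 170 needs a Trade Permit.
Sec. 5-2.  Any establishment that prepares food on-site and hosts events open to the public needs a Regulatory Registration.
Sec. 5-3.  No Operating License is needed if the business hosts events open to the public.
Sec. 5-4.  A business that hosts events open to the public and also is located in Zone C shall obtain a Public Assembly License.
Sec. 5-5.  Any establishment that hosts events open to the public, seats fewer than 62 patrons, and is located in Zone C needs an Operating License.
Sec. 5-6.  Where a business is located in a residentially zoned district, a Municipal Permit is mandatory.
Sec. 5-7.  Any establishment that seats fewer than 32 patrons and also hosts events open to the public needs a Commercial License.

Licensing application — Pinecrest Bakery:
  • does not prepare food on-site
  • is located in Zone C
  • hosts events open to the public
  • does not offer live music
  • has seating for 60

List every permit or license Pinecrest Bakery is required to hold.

Public Assembly License, Trade Permit

Sec. 5-1. hosts events open to the public; is located in Zone C; seating 60 ≤ 170 → Trade Permit required.
Sec. 5-2. does not prepare food on-site; hosts events open to the public → Regulatory Registration not required.
Sec. 5-3. hosts events open to the public → exempt from Operating License.
Sec. 5-4. hosts events open to the public; is located in Zone C → Public Assembly License required.
Sec. 5-5. hosts events open to the public; seating 60 < 62; is located in Zone C → Operating License required.
Sec. 5-6. is located in Zone C (not: is located in a residentially zoned district) → Municipal Permit not required.
Sec. 5-7. seating 60 ≥ 32; hosts events open to the public → Commercial License not required.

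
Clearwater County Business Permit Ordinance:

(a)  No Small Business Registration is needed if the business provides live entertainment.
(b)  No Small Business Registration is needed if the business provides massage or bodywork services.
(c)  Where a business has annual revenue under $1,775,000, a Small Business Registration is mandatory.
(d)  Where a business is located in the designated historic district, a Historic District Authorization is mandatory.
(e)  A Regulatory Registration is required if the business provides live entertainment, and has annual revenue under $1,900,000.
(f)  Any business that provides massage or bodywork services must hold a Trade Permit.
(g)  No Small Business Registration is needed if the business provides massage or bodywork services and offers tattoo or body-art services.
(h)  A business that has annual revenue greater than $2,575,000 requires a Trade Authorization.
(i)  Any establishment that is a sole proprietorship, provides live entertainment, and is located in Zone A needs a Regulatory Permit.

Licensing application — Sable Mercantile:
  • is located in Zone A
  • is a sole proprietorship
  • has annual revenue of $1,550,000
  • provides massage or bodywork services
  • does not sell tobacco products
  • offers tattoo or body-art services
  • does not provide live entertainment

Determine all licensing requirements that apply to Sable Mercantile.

Trade Permit

(a) does not provide live entertainment → Small Business Registration exemption does not apply.
(b) provides massage or bodywork services → exempt from Small Business Registration.
(c) revenue $1,550,000 < $1,775,000 → Small Business Registration required.
(d) is located in Zone A (not: is located in the designated historic district) → Historic District Authorization not required.
(e) does not provide live entertainment; revenue $1,550,000 < $1,900,000 → Regulatory Registration not required.
(f) provides massage or bodywork services → Trade Permit required.
(g) provides massage or bodywork services; offers tattoo or body-art services → exempt from Small Business Registration.
(h) revenue $1,550,000 ≤ $2,575,000 → Trade Authorization not required.
(i) is a sole proprietorship; does not provide live entertainment; is located in Zone A → Regulatory Permit not required.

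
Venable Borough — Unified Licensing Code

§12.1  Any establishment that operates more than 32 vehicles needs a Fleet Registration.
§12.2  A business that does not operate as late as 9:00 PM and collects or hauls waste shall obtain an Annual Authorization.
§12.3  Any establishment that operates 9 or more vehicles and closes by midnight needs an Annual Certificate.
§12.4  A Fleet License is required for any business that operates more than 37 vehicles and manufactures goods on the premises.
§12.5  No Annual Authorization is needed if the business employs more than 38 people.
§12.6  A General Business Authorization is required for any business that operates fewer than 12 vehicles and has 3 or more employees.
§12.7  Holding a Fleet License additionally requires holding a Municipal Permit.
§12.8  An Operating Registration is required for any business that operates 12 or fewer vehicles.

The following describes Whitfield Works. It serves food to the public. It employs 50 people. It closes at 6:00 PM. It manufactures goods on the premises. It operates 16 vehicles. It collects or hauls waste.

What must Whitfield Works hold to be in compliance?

Annual Certificate

§12.1 vehicles 16 ≤ 32 → Fleet Registration not required.
§12.2 closes 6:00 PM, at/before 9:00 PM; collects or hauls waste → Annual Authorization required.
§12.3 vehicles 16 ≥ 9; closes 6:00 PM, at/before midnight → Annual Certificate required.
§12.4 vehicles 16 ≤ 37; manufactures goods on the premises → Fleet License not required.
§12.5 employees 50 > 38 → exempt from Annual Authorization.
§12.6 vehicles 16 ≥ 12; employees 50 ≥ 3 → General Business Authorization not required.
§12.7 Fleet License is not required → no effect.
§12.8 vehicles 16 > 12 → Operating Registration not required.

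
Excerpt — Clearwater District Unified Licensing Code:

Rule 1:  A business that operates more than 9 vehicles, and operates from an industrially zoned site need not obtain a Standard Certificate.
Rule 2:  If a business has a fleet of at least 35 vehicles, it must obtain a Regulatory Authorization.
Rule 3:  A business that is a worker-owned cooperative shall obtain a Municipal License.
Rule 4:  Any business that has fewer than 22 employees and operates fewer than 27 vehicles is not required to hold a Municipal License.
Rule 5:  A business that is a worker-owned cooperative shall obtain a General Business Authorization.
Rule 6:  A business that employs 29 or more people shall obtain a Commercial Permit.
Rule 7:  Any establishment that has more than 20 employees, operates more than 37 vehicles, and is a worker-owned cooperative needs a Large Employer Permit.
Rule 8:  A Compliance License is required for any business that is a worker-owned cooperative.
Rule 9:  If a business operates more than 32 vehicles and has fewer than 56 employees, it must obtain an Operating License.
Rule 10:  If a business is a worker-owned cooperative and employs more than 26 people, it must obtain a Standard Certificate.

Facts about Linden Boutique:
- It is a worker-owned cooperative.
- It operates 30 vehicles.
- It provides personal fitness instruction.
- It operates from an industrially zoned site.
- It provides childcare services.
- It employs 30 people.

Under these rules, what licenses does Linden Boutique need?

Commercial Permit, Compliance License, General Business Authorization, Municipal License

Rule 1: vehicles 30 > 9; operates from an industrially zoned site → exempt from Standard Certificate.
Rule 2: vehicles 30 < 35 → Regulatory Authorization not required.
Rule 3: is a worker-owned cooperative → Municipal License required.
Rule 4: employees 30 ≥ 22; vehicles 30 ≥ 27 → Municipal License exemption does not apply.
Rule 5: is a worker-owned cooperative → General Business Authorization required.
Rule 6: employees 30 ≥ 29 → Commercial Permit required.
Rule 7: employees 30 > 20; vehicles 30 ≤ 37; is a worker-owned cooperative → Large Employer Permit not required.
Rule 8: is a worker-owned cooperative → Compliance License required.
Rule 9: vehicles 30 ≤ 32; employees 30 < 56 → Operating License not required.
Rule 10: is a worker-owned cooperative; employees 30 > 26 → Standard Certificate required.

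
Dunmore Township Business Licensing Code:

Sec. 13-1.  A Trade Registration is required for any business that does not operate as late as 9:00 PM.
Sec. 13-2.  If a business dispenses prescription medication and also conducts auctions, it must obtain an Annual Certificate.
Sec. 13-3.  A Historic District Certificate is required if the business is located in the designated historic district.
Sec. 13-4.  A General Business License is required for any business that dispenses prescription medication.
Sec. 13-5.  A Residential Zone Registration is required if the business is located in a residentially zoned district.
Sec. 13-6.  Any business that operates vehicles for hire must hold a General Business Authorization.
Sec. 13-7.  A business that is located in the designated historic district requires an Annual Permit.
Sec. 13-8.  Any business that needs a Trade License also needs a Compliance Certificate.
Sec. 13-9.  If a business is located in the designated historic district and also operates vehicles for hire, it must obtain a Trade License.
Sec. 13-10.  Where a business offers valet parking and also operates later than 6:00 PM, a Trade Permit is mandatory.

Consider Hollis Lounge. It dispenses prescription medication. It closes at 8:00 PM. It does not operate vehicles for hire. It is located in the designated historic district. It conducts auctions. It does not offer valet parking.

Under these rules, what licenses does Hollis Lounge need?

Sec. 13-1. closes 8:00 PM, at/before 9:00 PM → Trade Registration required.
Sec. 13-2. dispenses prescription medication; conducts auctions → Annual Certificate required.
Sec. 13-3. is located in the designated historic district → Historic District Certificate required.
Sec. 13-4. dispenses prescription medication → General Business License required.
Sec. 13-5. is located in the designated historic district (not: is located in a residentially zoned district) → Residential Zone Registration not required.
Sec. 13-6. does not operate vehicles for hire → General Business Authorization not required.
Sec. 13-7. is located in the designated historic district → Annual Permit required.
Sec. 13-8. Trade License is not required → no effect.
Sec. 13-9. is located in the designated historic district; does not operate vehicles for hire → Trade License not required.
Sec. 13-10. does not offer valet parking; closes 8:00 PM, after 6:00 PM → Trade Permit not required.

Annual Certificate, Annual Permit, General Business License, Historic District Certificate, Trade Registration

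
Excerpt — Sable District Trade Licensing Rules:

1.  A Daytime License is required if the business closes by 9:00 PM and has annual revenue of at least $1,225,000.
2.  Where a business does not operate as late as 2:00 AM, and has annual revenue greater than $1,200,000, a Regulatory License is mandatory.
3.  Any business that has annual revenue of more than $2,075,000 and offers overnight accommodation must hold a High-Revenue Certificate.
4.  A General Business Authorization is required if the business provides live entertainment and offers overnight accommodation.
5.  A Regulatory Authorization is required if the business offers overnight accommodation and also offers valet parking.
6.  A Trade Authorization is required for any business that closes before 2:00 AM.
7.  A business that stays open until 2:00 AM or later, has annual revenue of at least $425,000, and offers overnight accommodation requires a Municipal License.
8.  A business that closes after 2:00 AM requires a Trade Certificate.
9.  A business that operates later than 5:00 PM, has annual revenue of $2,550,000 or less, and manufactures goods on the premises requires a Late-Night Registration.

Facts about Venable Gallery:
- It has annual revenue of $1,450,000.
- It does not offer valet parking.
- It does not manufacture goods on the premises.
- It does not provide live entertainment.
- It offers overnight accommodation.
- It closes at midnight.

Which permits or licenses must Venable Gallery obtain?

Regulatory License, Trade Authorization

1. closes midnight, after 9:00 PM; revenue $1,450,000 ≥ $1,225,000 → Daytime License not required.
2. closes midnight, at/before 2:00 AM; revenue $1,450,000 > $1,200,000 → Regulatory License required.
3. revenue $1,450,000 ≤ $2,075,000; offers overnight accommodation → High-Revenue Certificate not required.
4. does not provide live entertainment; offers overnight accommodation → General Business Authorization not required.
5. offers overnight accommodation; does not offer valet parking → Regulatory Authorization not required.
6. closes midnight, at/before 2:00 AM → Trade Authorization required.
7. closes midnight, at/before 2:00 AM; revenue $1,450,000 ≥ $425,000; offers overnight accommodation → Municipal License not required.
8. closes midnight, at/before 2:00 AM → Trade Certificate not required.
9. closes midnight, after 5:00 PM; revenue $1,450,000 ≤ $2,550,000; does not manufacture goods on the premises → Late-Night Registration not required.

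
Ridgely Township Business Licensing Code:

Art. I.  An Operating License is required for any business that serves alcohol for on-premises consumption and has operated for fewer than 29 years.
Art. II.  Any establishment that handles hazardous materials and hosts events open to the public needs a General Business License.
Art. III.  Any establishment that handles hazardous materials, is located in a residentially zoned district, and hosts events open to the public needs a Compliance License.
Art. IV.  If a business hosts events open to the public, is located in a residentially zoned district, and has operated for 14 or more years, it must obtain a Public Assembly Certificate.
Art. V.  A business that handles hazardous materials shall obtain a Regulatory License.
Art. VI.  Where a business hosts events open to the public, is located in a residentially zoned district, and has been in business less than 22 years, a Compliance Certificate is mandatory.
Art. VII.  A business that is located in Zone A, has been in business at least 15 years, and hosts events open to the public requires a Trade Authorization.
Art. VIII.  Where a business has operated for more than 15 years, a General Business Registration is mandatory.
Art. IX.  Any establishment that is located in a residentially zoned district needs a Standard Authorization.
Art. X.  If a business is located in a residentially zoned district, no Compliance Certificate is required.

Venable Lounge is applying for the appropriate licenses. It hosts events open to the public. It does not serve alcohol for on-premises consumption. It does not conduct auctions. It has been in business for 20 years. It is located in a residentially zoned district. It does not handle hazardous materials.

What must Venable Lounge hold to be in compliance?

General Business Registration, Public Assembly Certificate, Standard Authorization

Art. I. does not serve alcohol for on-premises consumption; years in business 20 < 29 → Operating License not required.
Art. II. does not handle hazardous materials; hosts events open to the public → General Business License not required.
Art. III. does not handle hazardous materials; is located in a residentially zoned district; hosts events open to the public → Compliance License not required.
Art. IV. hosts events open to the public; is located in a residentially zoned district; years in business 20 ≥ 14 → Public Assembly Certificate required.
Art. V. does not handle hazardous materials → Regulatory License not required.
Art. VI. hosts events open to the public; is located in a residentially zoned district; years in business 20 < 22 → Compliance Certificate required.
Art. VII. is located in a residentially zoned district (not: is located in Zone A); years in business 20 ≥ 15; hosts events open to the public → Trade Authorization not required.
Art. VIII. years in business 20 > 15 → General Business Registration required.
Art. IX. is located in a residentially zoned district → Standard Authorization required.
Art. X. is located in a residentially zoned district → exempt from Compliance Certificate.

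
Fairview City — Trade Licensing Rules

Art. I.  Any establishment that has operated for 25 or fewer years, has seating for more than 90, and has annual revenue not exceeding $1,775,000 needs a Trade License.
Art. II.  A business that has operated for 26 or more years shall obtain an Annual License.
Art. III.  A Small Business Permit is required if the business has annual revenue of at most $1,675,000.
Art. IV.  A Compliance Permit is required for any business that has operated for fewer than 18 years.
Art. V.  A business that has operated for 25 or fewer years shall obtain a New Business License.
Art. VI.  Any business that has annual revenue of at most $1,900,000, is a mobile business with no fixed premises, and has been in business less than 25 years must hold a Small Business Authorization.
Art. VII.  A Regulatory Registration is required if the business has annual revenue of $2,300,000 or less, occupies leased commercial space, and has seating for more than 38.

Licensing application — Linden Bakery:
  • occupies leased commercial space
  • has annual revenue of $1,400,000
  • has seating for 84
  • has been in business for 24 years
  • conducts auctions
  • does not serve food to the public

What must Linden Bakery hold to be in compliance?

New Business License, Regulatory Registration, Small Business Permit

Art. I. years in business 24 ≤ 25; seating 84 ≤ 90; revenue $1,400,000 ≤ $1,775,000 → Trade License not required.
Art. II. years in business 24 < 26 → Annual License not required.
Art. III. revenue $1,400,000 ≤ $1,675,000 → Small Business Permit required.
Art. IV. years in business 24 ≥ 18 → Compliance Permit not required.
Art. V. years in business 24 ≤ 25 → New Business License required.
Art. VI. revenue $1,400,000 ≤ $1,900,000; occupies leased commercial space (not: is a mobile business with no fixed premises); years in business 24 < 25 → Small Business Authorization not required.
Art. VII. revenue $1,400,000 ≤ $2,300,000; occupies leased commercial space; seating 84 > 38 → Regulatory Registration required.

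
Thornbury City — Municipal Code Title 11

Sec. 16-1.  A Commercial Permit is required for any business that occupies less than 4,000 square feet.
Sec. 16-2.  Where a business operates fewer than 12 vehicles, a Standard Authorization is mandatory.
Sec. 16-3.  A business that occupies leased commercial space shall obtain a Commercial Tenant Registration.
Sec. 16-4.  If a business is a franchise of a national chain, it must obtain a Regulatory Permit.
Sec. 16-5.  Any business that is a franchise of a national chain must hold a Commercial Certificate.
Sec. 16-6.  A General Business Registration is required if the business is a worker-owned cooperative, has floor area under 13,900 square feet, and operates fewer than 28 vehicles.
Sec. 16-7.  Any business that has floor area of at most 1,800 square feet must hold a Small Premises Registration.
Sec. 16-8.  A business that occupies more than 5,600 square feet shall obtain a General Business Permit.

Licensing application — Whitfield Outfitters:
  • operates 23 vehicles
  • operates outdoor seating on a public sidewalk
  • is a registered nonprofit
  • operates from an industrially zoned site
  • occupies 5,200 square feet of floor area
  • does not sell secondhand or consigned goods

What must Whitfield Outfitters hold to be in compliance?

Sec. 16-1. floor area 5,200 square feet ≥ 4,000 square feet → Commercial Permit not required.
Sec. 16-2. vehicles 23 ≥ 12 → Standard Authorization not required.
Sec. 16-3. operates from an industrially zoned site (not: occupies leased commercial space) → Commercial Tenant Registration not required.
Sec. 16-4. is a registered nonprofit (not: is a franchise of a national chain) → Regulatory Permit not required.
Sec. 16-5. is a registered nonprofit (not: is a franchise of a national chain) → Commercial Certificate not required.
Sec. 16-6. is a registered nonprofit (not: is a worker-owned cooperative); floor area 5,200 square feet < 13,900 square feet; vehicles 23 < 28 → General Business Registration not required.
Sec. 16-7. floor area 5,200 square feet > 1,800 square feet → Small Premises Registration not required.
Sec. 16-8. floor area 5,200 square feet ≤ 5,600 square feet → General Business Permit not required.

None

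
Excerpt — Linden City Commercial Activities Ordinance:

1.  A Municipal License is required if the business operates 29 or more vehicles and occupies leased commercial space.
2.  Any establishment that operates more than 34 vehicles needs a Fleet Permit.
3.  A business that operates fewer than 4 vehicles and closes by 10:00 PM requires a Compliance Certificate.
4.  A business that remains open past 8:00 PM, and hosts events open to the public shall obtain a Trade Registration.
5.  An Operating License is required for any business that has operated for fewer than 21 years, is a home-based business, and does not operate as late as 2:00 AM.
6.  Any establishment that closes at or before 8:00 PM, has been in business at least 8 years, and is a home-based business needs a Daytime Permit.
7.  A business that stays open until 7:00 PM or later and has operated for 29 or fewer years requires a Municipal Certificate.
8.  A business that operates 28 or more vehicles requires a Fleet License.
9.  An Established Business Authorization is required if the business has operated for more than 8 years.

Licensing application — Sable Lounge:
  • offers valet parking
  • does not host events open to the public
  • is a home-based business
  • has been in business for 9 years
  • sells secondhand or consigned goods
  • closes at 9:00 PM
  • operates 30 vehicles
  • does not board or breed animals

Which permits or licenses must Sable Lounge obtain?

Established Business Authorization, Fleet License, Municipal Certificate, Operating License

1. vehicles 30 ≥ 29; is a home-based business (not: occupies leased commercial space) → Municipal License not required.
2. vehicles 30 ≤ 34 → Fleet Permit not required.
3. vehicles 30 ≥ 4; closes 9:00 PM, at/before 10:00 PM → Compliance Certificate not required.
4. closes 9:00 PM, after 8:00 PM; does not host events open to the public → Trade Registration not required.
5. years in business 9 < 21; is a home-based business; closes 9:00 PM, at/before 2:00 AM → Operating License required.
6. closes 9:00 PM, after 8:00 PM; years in business 9 ≥ 8; is a home-based business → Daytime Permit not required.
7. closes 9:00 PM, after 7:00 PM; years in business 9 ≤ 29 → Municipal Certificate required.
8. vehicles 30 ≥ 28 → Fleet License required.
9. years in business 9 > 8 → Established Business Authorization required.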